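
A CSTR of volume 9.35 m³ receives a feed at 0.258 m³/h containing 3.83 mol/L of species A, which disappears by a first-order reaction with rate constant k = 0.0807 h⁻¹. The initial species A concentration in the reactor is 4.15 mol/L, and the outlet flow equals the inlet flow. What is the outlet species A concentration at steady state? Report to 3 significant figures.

0.976 mol/L

V dC/dt = Q(C_in − C) − k V C.
At steady state: 0 = Q C_in − (Q + kV) C_ss, so C_ss = Q C_in/(Q + kV).
C_ss = 0.258·3.83/(0.258 + 0.0807·9.35) = 0.98814/1.0125 = 0.97590 mol/L.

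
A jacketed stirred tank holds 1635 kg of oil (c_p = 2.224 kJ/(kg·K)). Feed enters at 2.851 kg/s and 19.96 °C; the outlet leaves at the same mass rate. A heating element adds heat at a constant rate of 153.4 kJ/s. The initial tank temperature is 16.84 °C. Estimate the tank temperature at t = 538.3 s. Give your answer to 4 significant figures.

33.47 °C

M c_p dT/dt = ṁ c_p (T_in − T) + Q̇.
τ = M/ṁ = 573.483 s; T_ss = T_in + Q̇/(ṁ c_p) = 19.96 + 153.4/(2.851·2.224) = 44.1532 °C.
T approaches T_ss exponentially: T(t) = T_ss + (T₀ − T_ss) e^(−t/τ).
T(538.3) = 44.1532 + (-27.3132)·e^(−538.3/573.483) = 44.1532 + (-27.3132)·0.391155 = 33.4695 °C.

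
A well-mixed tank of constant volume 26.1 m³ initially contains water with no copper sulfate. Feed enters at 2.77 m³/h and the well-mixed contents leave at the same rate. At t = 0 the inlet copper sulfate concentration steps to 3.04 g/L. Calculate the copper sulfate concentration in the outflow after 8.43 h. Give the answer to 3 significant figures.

1.80 g/L

Mass balance on the solute (V constant): V dC/dt = Q(C_in − C).
So dC/dt = (C_in − C)/τ with τ = V/Q = 26.1/2.77 = 9.4224 h.
This is linear first-order; C(t) = C_in + (C₀ − C_in) e^(−t/τ).
C(8.43) = 3.04 + (0 − 3.04)·e^(−8.43/9.4224) = 3.04 + (-3.0400)·0.40874 = 1.7974 g/L.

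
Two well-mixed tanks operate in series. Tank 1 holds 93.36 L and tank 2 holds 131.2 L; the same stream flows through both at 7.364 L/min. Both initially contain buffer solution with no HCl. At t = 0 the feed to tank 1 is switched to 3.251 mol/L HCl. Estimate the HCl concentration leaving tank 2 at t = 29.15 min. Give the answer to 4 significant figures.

1.861 mol/L

Each tank obeys Vᵢ dCᵢ/dt = Q(Cᵢ₋₁ − Cᵢ), so τᵢ = Vᵢ/Q.
τ₁ = 93.36/7.364 = 12.6779 min; τ₂ = 131.2/7.364 = 17.8164 min.
Solving the cascade with C₁(0)=C₂(0)=0 gives C₂(t) = C_in[1 − (τ₁ e^(−t/τ₁) − τ₂ e^(−t/τ₂))/(τ₁ − τ₂)].
At t = 29.15: e^(−t/τ₁) = 0.100331, e^(−t/τ₂) = 0.194732.
C₂ = 3.251·[1 − (12.6779·0.100331 − 17.8164·0.194732)/(-5.13851)] = 3.251·0.572361 = 1.86074 mol/L.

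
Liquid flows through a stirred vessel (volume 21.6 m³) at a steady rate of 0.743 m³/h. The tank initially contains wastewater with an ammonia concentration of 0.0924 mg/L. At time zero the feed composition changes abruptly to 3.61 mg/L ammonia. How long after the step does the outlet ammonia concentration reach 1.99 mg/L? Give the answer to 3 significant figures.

22.5 h

Species balance: V dC/dt = Q(C_in − C) ⇒ τ = V/Q = 29.071 h.
C(t) = C_in + (C₀ − C_in) e^(−t/τ). Set C = 1.99 and solve for t:
e^(−t/τ) = (C − C_in)/(C₀ − C_in) = (1.99 − 3.61)/(0.0924 − 3.61) = 0.46054
t = −τ ln(…) = 29.071 × 0.77535 = 22.541 h.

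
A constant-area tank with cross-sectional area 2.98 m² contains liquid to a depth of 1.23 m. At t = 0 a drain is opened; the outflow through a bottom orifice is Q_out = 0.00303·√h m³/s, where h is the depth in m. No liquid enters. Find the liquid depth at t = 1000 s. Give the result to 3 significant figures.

Volume balance on the tank: A dh/dt = −0.00303 √h.
∫ h^(−1/2) dh = −(0.00303/A) ∫ dt, giving 2√h = 2√h₀ − (0.00303/A) t.
√h = √1.23 − 0.00303·1000/(2·2.98) = 1.1091 − 0.50839 = 0.60066.
h = 0.60066² = 0.36080 m.

0.361 m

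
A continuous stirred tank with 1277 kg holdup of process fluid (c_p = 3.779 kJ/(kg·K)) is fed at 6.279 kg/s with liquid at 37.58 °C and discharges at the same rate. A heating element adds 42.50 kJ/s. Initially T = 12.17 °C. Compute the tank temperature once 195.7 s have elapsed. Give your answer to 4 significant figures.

28.98 °C

M c_p dT/dt = ṁ c_p (T_in − T) + Q̇.
τ = M/ṁ = 203.376 s; T_ss = T_in + Q̇/(ṁ c_p) = 37.58 + 42.50/(6.279·3.779) = 39.3711 °C.
Integrating: T(t) = T_ss + (T₀ − T_ss) e^(−t/τ).
T(195.7) = 39.3711 + (-27.2011)·e^(−195.7/203.376) = 39.3711 + (-27.2011)·0.382030 = 28.9795 °C.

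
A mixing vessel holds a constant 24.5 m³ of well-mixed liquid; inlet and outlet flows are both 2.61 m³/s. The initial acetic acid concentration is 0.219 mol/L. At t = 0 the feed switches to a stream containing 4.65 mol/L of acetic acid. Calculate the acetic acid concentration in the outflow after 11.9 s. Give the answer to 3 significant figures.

Accumulation = in − out for the solute gives V dC/dt = Q(C_in − C).
So dC/dt = (C_in − C)/τ with τ = V/Q = 24.5/2.61 = 9.3870 s.
This is linear first-order; C(t) = C_in + (C₀ − C_in) e^(−t/τ).
C(11.9) = 4.65 + (0.219 − 4.65)·e^(−11.9/9.3870) = 4.65 + (-4.4310)·0.28147 = 3.4028 mol/L.

3.40 mol/L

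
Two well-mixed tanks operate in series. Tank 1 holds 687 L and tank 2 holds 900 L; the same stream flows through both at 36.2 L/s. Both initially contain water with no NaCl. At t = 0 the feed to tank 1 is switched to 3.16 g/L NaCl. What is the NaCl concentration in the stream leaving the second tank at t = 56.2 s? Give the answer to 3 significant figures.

Time constants: τᵢ = Vᵢ/Q for each well-mixed tank.
τ₁ = 687/36.2 = 18.978 s; τ₂ = 900/36.2 = 24.862 s.
Tank 1: C₁ = C_in(1 − e^(−t/τ₁)). Tank 2 (τ₁ ≠ τ₂): C₂ = C_in[1 − (τ₁ e^(−t/τ₁) − τ₂ e^(−t/τ₂))/(τ₁ − τ₂)].
At t = 56.2: e^(−t/τ₁) = 0.051750, e^(−t/τ₂) = 0.10430.
C₂ = 3.16·[1 − (18.978·0.051750 − 24.862·0.10430)/(-5.8840)] = 3.16·0.72621 = 2.2948 g/L.

2.29 g/L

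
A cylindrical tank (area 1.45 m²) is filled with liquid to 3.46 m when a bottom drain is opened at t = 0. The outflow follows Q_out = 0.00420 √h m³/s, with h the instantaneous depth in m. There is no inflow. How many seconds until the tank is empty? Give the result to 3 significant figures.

1280 s

Mass balance (ρ constant): A dh/dt = −0.00420 √h.
Separate and integrate: 2(√h − √h₀) = −(0.00420/A) t.
Tank is empty when √h = 0: t_empty = 2A√h₀/0.00420.
t_empty = 2·1.45·√3.46/0.00420 = 2.9000·1.8601/0.00420 = 1284.4 s.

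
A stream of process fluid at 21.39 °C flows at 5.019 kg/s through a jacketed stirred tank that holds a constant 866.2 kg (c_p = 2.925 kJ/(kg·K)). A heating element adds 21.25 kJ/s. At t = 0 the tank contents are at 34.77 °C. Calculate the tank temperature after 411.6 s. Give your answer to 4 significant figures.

23.94 °C

M c_p dT/dt = ṁ c_p (T_in − T) + Q̇.
τ = M/ṁ = 172.584 s; T_ss = T_in + Q̇/(ṁ c_p) = 21.39 + 21.25/(5.019·2.925) = 22.8375 °C.
Solution: T(t) = T_ss + (T₀ − T_ss) e^(−t/τ).
T(411.6) = 22.8375 + (11.9325)·e^(−411.6/172.584) = 22.8375 + (11.9325)·0.0920961 = 23.9364 °C.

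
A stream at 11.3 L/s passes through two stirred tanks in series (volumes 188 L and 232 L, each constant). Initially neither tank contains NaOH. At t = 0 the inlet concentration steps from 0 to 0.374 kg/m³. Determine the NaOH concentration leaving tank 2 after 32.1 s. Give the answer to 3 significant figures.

0.193 kg/m³

Species balance on tank i: dCᵢ/dt = (Cᵢ₋₁ − Cᵢ)/τᵢ with τᵢ = Vᵢ/Q.
τ₁ = 188/11.3 = 16.637 s; τ₂ = 232/11.3 = 20.531 s.
Solving the cascade with C₁(0)=C₂(0)=0 gives C₂(t) = C_in[1 − (τ₁ e^(−t/τ₁) − τ₂ e^(−t/τ₂))/(τ₁ − τ₂)].
At t = 32.1: e^(−t/τ₁) = 0.14523, e^(−t/τ₂) = 0.20940.
C₂ = 0.374·[1 − (16.637·0.14523 − 20.531·0.20940)/(-3.8938)] = 0.374·0.51641 = 0.19314 kg/m³.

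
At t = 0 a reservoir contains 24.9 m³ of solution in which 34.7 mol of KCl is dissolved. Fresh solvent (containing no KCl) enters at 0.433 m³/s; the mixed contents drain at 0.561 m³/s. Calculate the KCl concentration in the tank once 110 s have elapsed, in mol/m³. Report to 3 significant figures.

0.0831 mol/m³

Total volume: dV/dt = Q_in − Q_out = -0.12800 m³/s, so V(t) = 24.9 − 0.12800 t and V(110) = 10.820 m³.
Species balance (pure solvent in): dm/dt = −Q_out · m/V(t).
dm/m = −Q_out dt/(V₀ − 0.12800 t); integrating gives ln(m/m₀) = −(Q_out/(Q_in−Q_out)) ln(V/V₀).
m = m₀ (V₀/V)^(Q_out/(Q_in−Q_out)) = 34.7 × (24.9/10.820)^(-4.3828) = 0.89924 mol.
C = m/V = 0.89924/10.820 = 0.083109 mol/m³.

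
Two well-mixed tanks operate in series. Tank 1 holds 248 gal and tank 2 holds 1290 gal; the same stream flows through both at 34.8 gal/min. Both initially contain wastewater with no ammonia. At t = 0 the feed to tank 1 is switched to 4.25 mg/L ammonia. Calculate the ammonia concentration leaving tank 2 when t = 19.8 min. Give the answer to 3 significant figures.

1.23 mg/L

Species balance on tank i: dCᵢ/dt = (Cᵢ₋₁ − Cᵢ)/τᵢ with τᵢ = Vᵢ/Q.
τ₁ = 248/34.8 = 7.1264 min; τ₂ = 1290/34.8 = 37.069 min.
Tank 1: C₁ = C_in(1 − e^(−t/τ₁)). Tank 2 (τ₁ ≠ τ₂): C₂ = C_in[1 − (τ₁ e^(−t/τ₁) − τ₂ e^(−t/τ₂))/(τ₁ − τ₂)].
At t = 19.8: e^(−t/τ₁) = 0.062139, e^(−t/τ₂) = 0.58617.
C₂ = 4.25·[1 − (7.1264·0.062139 − 37.069·0.58617)/(-29.943)] = 4.25·0.28910 = 1.2287 mg/L.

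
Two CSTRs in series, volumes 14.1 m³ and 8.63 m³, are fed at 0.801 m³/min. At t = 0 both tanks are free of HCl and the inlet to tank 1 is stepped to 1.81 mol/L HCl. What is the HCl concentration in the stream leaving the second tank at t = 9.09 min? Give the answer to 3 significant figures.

0.254 mol/L

Each tank obeys Vᵢ dCᵢ/dt = Q(Cᵢ₋₁ − Cᵢ), so τᵢ = Vᵢ/Q.
τ₁ = 14.1/0.801 = 17.603 min; τ₂ = 8.63/0.801 = 10.774 min.
Solving the cascade with C₁(0)=C₂(0)=0 gives C₂(t) = C_in[1 − (τ₁ e^(−t/τ₁) − τ₂ e^(−t/τ₂))/(τ₁ − τ₂)].
At t = 9.09: e^(−t/τ₁) = 0.59667, e^(−t/τ₂) = 0.43012.
C₂ = 1.81·[1 − (17.603·0.59667 − 10.774·0.43012)/(6.8290)] = 1.81·0.14056 = 0.25441 mol/L.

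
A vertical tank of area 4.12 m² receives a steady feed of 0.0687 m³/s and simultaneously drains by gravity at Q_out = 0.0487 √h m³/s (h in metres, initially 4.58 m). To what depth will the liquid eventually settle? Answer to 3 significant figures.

Level balance: A dh/dt = 0.0687 − 0.0487 √h. Setting dh/dt = 0:
Q_in = 0.0487 √h_ss ⇒ √h_ss = 0.0687/0.0487 = 1.4107.
h_ss = 1.4107² = 1.9900 m. (Since h₀ = 4.58 m > h_ss, the level will fall toward this value.)

1.99 m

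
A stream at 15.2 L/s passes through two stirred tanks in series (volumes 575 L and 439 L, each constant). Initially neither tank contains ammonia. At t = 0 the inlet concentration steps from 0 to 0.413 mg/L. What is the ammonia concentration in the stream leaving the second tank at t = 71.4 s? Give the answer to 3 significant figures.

Each tank obeys Vᵢ dCᵢ/dt = Q(Cᵢ₋₁ − Cᵢ), so τᵢ = Vᵢ/Q.
τ₁ = 575/15.2 = 37.829 s; τ₂ = 439/15.2 = 28.882 s.
Tank 1: C₁ = C_in(1 − e^(−t/τ₁)). Tank 2 (τ₁ ≠ τ₂): C₂ = C_in[1 − (τ₁ e^(−t/τ₁) − τ₂ e^(−t/τ₂))/(τ₁ − τ₂)].
At t = 71.4: e^(−t/τ₁) = 0.15146, e^(−t/τ₂) = 0.084402.
C₂ = 0.413·[1 − (37.829·0.15146 − 28.882·0.084402)/(8.9474)] = 0.413·0.63209 = 0.26105 mg/L.

0.261 mg/L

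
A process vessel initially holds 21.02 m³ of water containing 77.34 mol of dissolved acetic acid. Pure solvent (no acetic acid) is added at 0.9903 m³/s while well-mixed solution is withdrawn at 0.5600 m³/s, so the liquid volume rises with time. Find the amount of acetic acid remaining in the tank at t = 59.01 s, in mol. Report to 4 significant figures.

Total volume: dV/dt = Q_in − Q_out = 0.430300 m³/s, so V(t) = 21.02 + 0.430300 t and V(59.01) = 46.4120 m³.
No acetic acid enters, so dm/dt = −Q_out · (m/V).
Separate: dm/m = −Q_out dt/V(t) ⇒ ln(m/m₀) = −(Q_out/(Q_in−Q_out)) ln(V/V₀).
m = m₀ (V₀/V)^(Q_out/(Q_in−Q_out)) = 77.34 × (21.02/46.4120)^(1.30142) = 27.5880 mol.

27.59 mol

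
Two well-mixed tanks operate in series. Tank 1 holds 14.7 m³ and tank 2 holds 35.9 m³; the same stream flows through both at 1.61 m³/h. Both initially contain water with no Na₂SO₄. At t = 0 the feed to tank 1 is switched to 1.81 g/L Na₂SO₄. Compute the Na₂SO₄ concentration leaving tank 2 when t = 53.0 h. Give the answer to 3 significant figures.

Each tank obeys Vᵢ dCᵢ/dt = Q(Cᵢ₋₁ − Cᵢ), so τᵢ = Vᵢ/Q.
τ₁ = 14.7/1.61 = 9.1304 h; τ₂ = 35.9/1.61 = 22.298 h.
Solving the cascade with C₁(0)=C₂(0)=0 gives C₂(t) = C_in[1 − (τ₁ e^(−t/τ₁) − τ₂ e^(−t/τ₂))/(τ₁ − τ₂)].
At t = 53.0: e^(−t/τ₁) = 0.0030132, e^(−t/τ₂) = 0.092840.
C₂ = 1.81·[1 − (9.1304·0.0030132 − 22.298·0.092840)/(-13.168)] = 1.81·0.84487 = 1.5292 g/L.

1.53 g/L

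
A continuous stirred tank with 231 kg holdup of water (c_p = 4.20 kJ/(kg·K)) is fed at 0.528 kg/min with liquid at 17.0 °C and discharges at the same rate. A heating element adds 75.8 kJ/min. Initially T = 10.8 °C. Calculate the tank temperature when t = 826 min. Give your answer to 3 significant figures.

M c_p dT/dt = ṁ c_p (T_in − T) + Q̇.
τ = M/ṁ = 437.50 min; T_ss = T_in + Q̇/(ṁ c_p) = 17.0 + 75.8/(0.528·4.20) = 51.181 °C.
This is linear first-order; T(t) = T_ss + (T₀ − T_ss) e^(−t/τ).
T(826) = 51.181 + (-40.381)·e^(−826/437.50) = 51.181 + (-40.381)·0.15137 = 45.068 °C.

45.1 °C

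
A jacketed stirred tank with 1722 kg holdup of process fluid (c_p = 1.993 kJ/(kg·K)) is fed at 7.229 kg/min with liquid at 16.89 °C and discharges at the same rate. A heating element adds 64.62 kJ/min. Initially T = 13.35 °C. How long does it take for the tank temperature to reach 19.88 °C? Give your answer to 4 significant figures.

400.3 min

M c_p dT/dt = ṁ c_p (T_in − T) + Q̇.
τ = M/ṁ = 238.207 min; T_ss = T_in + Q̇/(ṁ c_p) = 21.3752 °C.
T(t) = T_ss + (T₀ − T_ss) e^(−t/τ). Set T = 19.88:
e^(−t/τ) = (19.88 − 21.3752)/(13.35 − 21.3752) = 0.186313
t = −238.207 · ln(0.186313) = 400.266 min.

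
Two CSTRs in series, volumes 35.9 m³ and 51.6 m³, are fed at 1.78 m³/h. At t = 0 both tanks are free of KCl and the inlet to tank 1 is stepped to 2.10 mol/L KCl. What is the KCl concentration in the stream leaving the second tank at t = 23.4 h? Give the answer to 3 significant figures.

0.526 mol/L

Species balance on tank i: dCᵢ/dt = (Cᵢ₋₁ − Cᵢ)/τᵢ with τᵢ = Vᵢ/Q.
τ₁ = 35.9/1.78 = 20.169 h; τ₂ = 51.6/1.78 = 28.989 h.
Solving the cascade with C₁(0)=C₂(0)=0 gives C₂(t) = C_in[1 − (τ₁ e^(−t/τ₁) − τ₂ e^(−t/τ₂))/(τ₁ − τ₂)].
At t = 23.4: e^(−t/τ₁) = 0.31342, e^(−t/τ₂) = 0.44610.
C₂ = 2.10·[1 − (20.169·0.31342 − 28.989·0.44610)/(-8.8202)] = 2.10·0.25050 = 0.52605 mol/L.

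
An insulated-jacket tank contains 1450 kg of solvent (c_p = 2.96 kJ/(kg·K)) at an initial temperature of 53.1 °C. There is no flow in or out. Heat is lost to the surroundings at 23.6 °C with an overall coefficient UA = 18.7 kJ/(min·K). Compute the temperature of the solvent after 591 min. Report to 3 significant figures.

Energy balance: M c_p dT/dt = −UA(T − T_amb).
dT/dt = (T_ss − T)/τ with T_ss = T_amb = 23.600 °C, τ = M c_p/UA = 1450·2.96/18.7 = 229.52 min.
This is linear first-order; T(t) = T_ss + (T₀ − T_ss) e^(−t/τ).
T(591) = 23.600 + (29.500)·0.076157 = 25.847 °C.

25.8 °C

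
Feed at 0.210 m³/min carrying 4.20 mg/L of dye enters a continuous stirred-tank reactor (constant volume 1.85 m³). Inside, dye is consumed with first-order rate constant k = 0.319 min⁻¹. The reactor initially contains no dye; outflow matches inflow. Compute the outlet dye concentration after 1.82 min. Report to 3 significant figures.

0.601 mg/L

Species balance: V dC/dt = Q C_in − Q C − k V C.
dC/dt = (Q/V) C_in − (Q/V + k) C; effective rate a = Q/V + k = 0.11351 + 0.319 = 0.43251 min⁻¹.
C_ss = Q C_in/(Q + kV) = 1.1023 mg/L; C(t) = C_ss + (C₀ − C_ss) e^(−a t).
C(1.82) = 1.1023 + (-1.1023)·e^(−0.43251·1.82) = 1.1023 + (-1.1023)·0.45513 = 0.60061 mg/L.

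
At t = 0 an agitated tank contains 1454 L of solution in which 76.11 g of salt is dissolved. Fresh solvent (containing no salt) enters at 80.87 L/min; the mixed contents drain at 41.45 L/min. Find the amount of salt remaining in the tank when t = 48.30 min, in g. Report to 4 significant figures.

Total volume: dV/dt = Q_in − Q_out = 39.4200 L/min, so V(t) = 1454 + 39.4200 t and V(48.30) = 3357.99 L.
No salt enters, so dm/dt = −Q_out · (m/V).
Separate: dm/m = −Q_out dt/V(t) ⇒ ln(m/m₀) = −(Q_out/(Q_in−Q_out)) ln(V/V₀).
m = m₀ (V₀/V)^(Q_out/(Q_in−Q_out)) = 76.11 × (1454/3357.99)^(1.05150) = 31.5651 g.

31.57 g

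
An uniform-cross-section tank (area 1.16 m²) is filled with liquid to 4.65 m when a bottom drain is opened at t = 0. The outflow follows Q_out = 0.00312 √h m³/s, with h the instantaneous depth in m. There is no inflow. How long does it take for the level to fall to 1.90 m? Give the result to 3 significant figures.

578 s

With no inflow, A dh/dt = −0.00312 √h.
This is separable: 2 d(√h)/dt = −0.00312/A, so √h = √h₀ − (0.00312/(2A)) t.
t = 2A(√h₀ − √h)/0.00312 = 2·1.16·(√4.65 − √1.90)/0.00312
  = 2.3200 × (2.1564 − 1.3784) / 0.00312 = 578.50 s.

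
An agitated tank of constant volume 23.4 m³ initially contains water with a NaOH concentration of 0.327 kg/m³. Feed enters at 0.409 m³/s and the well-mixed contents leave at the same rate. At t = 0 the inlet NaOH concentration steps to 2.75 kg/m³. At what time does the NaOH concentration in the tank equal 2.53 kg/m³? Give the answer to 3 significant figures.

137 s

Species balance: V dC/dt = Q(C_in − C) ⇒ τ = V/Q = 57.213 s.
C(t) = C_in + (C₀ − C_in) e^(−t/τ). Set C = 2.53 and solve for t:
e^(−t/τ) = (C − C_in)/(C₀ − C_in) = (2.53 − 2.75)/(0.327 − 2.75) = 0.090797
t = −τ ln(…) = 57.213 × 2.3991 = 137.26 s.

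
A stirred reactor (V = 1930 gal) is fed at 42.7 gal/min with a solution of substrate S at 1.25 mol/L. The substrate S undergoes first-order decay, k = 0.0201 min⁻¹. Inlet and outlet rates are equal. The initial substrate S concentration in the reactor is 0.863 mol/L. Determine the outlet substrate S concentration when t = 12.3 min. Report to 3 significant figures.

0.779 mol/L

V dC/dt = Q(C_in − C) − k V C.
dC/dt = (Q/V) C_in − (Q/V + k) C; effective rate a = Q/V + k = 0.022124 + 0.0201 = 0.042224 min⁻¹.
C_ss = Q C_in/(Q + kV) = 0.65496 mol/L; C(t) = C_ss + (C₀ − C_ss) e^(−a t).
C(12.3) = 0.65496 + (0.20804)·e^(−0.042224·12.3) = 0.65496 + (0.20804)·0.59490 = 0.77873 mol/L.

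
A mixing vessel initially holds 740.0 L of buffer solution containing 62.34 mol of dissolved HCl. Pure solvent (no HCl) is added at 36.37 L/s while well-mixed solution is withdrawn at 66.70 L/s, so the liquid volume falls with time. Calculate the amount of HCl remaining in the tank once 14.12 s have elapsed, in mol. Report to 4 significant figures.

Let m(t) be the amount of HCl. Volume: V(t) = V₀ + (Q_in − Q_out) t = 740.0 − 30.3300 t; V(14.12) = 311.740 L.
Species balance (pure solvent in): dm/dt = −Q_out · m/V(t).
dm/m = −Q_out dt/(V₀ − 30.3300 t); integrating gives ln(m/m₀) = −(Q_out/(Q_in−Q_out)) ln(V/V₀).
m = m₀ (V₀/V)^(Q_out/(Q_in−Q_out)) = 62.34 × (740.0/311.740)^(-2.19914) = 9.31373 mol.

9.314 mol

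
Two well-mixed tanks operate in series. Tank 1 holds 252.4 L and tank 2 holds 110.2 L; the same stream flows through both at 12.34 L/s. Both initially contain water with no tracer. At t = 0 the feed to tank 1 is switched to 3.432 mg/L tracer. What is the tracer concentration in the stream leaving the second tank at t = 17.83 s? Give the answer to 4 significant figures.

Species balance on tank i: dCᵢ/dt = (Cᵢ₋₁ − Cᵢ)/τᵢ with τᵢ = Vᵢ/Q.
τ₁ = 252.4/12.34 = 20.4538 s; τ₂ = 110.2/12.34 = 8.93031 s.
Solving the cascade with C₁(0)=C₂(0)=0 gives C₂(t) = C_in[1 − (τ₁ e^(−t/τ₁) − τ₂ e^(−t/τ₂))/(τ₁ − τ₂)].
At t = 17.83: e^(−t/τ₁) = 0.418231, e^(−t/τ₂) = 0.135800.
C₂ = 3.432·[1 − (20.4538·0.418231 − 8.93031·0.135800)/(11.5235)] = 3.432·0.362894 = 1.24545 mg/L.

1.245 mg/L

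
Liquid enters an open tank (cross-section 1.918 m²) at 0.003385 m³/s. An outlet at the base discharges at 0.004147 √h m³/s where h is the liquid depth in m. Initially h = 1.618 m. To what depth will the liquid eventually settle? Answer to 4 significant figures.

Level balance: A dh/dt = 0.003385 − 0.004147 √h. Setting dh/dt = 0:
Q_in = 0.004147 √h_ss ⇒ √h_ss = 0.003385/0.004147 = 0.816253.
h_ss = 0.816253² = 0.666268 m. (Since h₀ = 1.618 m > h_ss, the level will fall toward this value.)

0.6663 m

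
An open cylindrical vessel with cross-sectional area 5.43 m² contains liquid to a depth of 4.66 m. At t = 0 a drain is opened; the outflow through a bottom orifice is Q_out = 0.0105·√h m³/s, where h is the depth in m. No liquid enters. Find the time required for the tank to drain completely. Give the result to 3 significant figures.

2230 s

Volume balance on the tank: A dh/dt = −0.0105 √h.
This is separable: 2 d(√h)/dt = −0.0105/A, so √h = √h₀ − (0.0105/(2A)) t.
Tank is empty when √h = 0: t_empty = 2A√h₀/0.0105.
t_empty = 2·5.43·√4.66/0.0105 = 10.860·2.1587/0.0105 = 2232.7 s.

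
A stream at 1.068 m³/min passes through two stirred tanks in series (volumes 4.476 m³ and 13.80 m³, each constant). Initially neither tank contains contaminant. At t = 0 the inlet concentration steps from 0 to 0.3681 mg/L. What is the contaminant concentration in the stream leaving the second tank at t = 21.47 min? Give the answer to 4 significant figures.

Each tank obeys Vᵢ dCᵢ/dt = Q(Cᵢ₋₁ − Cᵢ), so τᵢ = Vᵢ/Q.
τ₁ = 4.476/1.068 = 4.19101 min; τ₂ = 13.80/1.068 = 12.9213 min.
Solving the cascade with C₁(0)=C₂(0)=0 gives C₂(t) = C_in[1 − (τ₁ e^(−t/τ₁) − τ₂ e^(−t/τ₂))/(τ₁ − τ₂)].
At t = 21.47: e^(−t/τ₁) = 0.00595890, e^(−t/τ₂) = 0.189837.
C₂ = 0.3681·[1 − (4.19101·0.00595890 − 12.9213·0.189837)/(-8.73034)] = 0.3681·0.721893 = 0.265729 mg/L.

0.2657 mg/L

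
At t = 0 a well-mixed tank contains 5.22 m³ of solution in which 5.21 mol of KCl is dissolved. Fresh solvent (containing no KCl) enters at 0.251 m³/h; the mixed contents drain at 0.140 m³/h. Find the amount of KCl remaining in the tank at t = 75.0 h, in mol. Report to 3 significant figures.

Total volume: dV/dt = Q_in − Q_out = 0.11100 m³/h, so V(t) = 5.22 + 0.11100 t and V(75.0) = 13.545 m³.
No KCl enters, so dm/dt = −Q_out · (m/V).
dm/m = −Q_out dt/(V₀ + 0.11100 t); integrating gives ln(m/m₀) = −(Q_out/(Q_in−Q_out)) ln(V/V₀).
m = m₀ (V₀/V)^(Q_out/(Q_in−Q_out)) = 5.21 × (5.22/13.545)^(1.2613) = 1.5651 mol.

1.57 mol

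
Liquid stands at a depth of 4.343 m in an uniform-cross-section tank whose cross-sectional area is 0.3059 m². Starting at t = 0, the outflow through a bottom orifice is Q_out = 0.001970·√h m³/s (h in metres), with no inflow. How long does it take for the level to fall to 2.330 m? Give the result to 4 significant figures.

173.2 s

With no inflow, A dh/dt = −0.001970 √h.
Separate and integrate: 2(√h − √h₀) = −(0.001970/A) t.
t = 2A(√h₀ − √h)/0.001970 = 2·0.3059·(√4.343 − √2.330)/0.001970
  = 0.611800 × (2.08399 − 1.52643) / 0.001970 = 173.153 s.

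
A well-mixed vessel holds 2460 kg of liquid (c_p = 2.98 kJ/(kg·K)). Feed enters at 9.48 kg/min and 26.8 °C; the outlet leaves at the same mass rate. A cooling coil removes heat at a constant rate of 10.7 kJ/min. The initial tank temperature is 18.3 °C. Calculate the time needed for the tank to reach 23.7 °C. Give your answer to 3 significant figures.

284 min

M c_p dT/dt = ṁ c_p (T_in − T) − Q̇.
τ = M/ṁ = 259.49 min; T_ss = T_in − Q̇/(ṁ c_p) = 26.421 °C.
T(t) = T_ss + (T₀ − T_ss) e^(−t/τ). Set T = 23.7:
e^(−t/τ) = (23.7 − 26.421)/(18.3 − 26.421) = 0.33508
t = −259.49 · ln(0.33508) = 283.73 min.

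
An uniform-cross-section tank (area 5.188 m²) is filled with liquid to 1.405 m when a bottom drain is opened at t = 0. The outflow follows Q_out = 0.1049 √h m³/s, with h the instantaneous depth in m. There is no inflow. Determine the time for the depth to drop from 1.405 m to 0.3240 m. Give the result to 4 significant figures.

With no inflow, A dh/dt = −0.1049 √h.
This is separable: 2 d(√h)/dt = −0.1049/A, so √h = √h₀ − (0.1049/(2A)) t.
t = 2A(√h₀ − √h)/0.1049 = 2·5.188·(√1.405 − √0.3240)/0.1049
  = 10.3760 × (1.18533 − 0.569210) / 0.1049 = 60.9421 s.

60.94 s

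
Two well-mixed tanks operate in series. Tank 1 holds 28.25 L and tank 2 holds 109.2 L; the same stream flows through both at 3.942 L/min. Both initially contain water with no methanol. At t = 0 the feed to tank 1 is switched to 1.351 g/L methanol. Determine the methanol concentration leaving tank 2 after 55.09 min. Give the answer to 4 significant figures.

Species balance on tank i: dCᵢ/dt = (Cᵢ₋₁ − Cᵢ)/τᵢ with τᵢ = Vᵢ/Q.
τ₁ = 28.25/3.942 = 7.16641 min; τ₂ = 109.2/3.942 = 27.7017 min.
Solving the cascade with C₁(0)=C₂(0)=0 gives C₂(t) = C_in[1 − (τ₁ e^(−t/τ₁) − τ₂ e^(−t/τ₂))/(τ₁ − τ₂)].
At t = 55.09: e^(−t/τ₁) = 0.000458638, e^(−t/τ₂) = 0.136875.
C₂ = 1.351·[1 − (7.16641·0.000458638 − 27.7017·0.136875)/(-20.5353)] = 1.351·0.815519 = 1.10177 g/L.

1.102 g/L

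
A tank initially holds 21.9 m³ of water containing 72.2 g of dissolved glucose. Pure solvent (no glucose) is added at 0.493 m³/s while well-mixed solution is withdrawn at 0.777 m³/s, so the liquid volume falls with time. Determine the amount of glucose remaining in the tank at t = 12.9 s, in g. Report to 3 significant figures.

Let m(t) be the amount of glucose. Volume: V(t) = V₀ + (Q_in − Q_out) t = 21.9 − 0.28400 t; V(12.9) = 18.236 m³.
Solute balance: dm/dt = 0 − Q_out C = −Q_out m/V(t).
dm/m = −Q_out dt/(V₀ − 0.28400 t); integrating gives ln(m/m₀) = −(Q_out/(Q_in−Q_out)) ln(V/V₀).
m = m₀ (V₀/V)^(Q_out/(Q_in−Q_out)) = 72.2 × (21.9/18.236)^(-2.7359) = 43.754 g.

43.8 g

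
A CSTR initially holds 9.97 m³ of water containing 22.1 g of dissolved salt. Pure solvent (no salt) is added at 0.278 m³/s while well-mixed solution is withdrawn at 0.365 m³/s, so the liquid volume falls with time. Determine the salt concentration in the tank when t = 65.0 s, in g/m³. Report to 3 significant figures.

0.153 g/m³

Let m(t) be the amount of salt. Volume: V(t) = V₀ + (Q_in − Q_out) t = 9.97 − 0.087000 t; V(65.0) = 4.3150 m³.
Species balance (pure solvent in): dm/dt = −Q_out · m/V(t).
dm/m = −Q_out dt/(V₀ − 0.087000 t); integrating gives ln(m/m₀) = −(Q_out/(Q_in−Q_out)) ln(V/V₀).
m = m₀ (V₀/V)^(Q_out/(Q_in−Q_out)) = 22.1 × (9.97/4.3150)^(-4.1954) = 0.65836 g.
C = m/V = 0.65836/4.3150 = 0.15258 g/m³.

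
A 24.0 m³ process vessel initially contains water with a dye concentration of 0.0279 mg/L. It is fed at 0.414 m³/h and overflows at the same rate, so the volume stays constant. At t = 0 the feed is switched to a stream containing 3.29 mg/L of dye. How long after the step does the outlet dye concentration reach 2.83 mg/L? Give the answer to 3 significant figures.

114 h

Unsteady species balance (constant V, well mixed): V dC/dt = Q(C_in − C), so τ = V/Q = 57.971 h.
C(t) = C_in + (C₀ − C_in) e^(−t/τ). Set C = 2.83 and solve for t:
e^(−t/τ) = (C − C_in)/(C₀ − C_in) = (2.83 − 3.29)/(0.0279 − 3.29) = 0.14101
t = −τ ln(…) = 57.971 × 1.9589 = 113.56 h.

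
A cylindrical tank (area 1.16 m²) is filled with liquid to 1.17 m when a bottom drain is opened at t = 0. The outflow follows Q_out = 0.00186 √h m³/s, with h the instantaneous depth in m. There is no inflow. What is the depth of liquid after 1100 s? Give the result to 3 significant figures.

A dh/dt = −Q_out = −0.00186 √h.
Separate and integrate: 2(√h − √h₀) = −(0.00186/A) t.
√h = √1.17 − 0.00186·1100/(2·1.16) = 1.0817 − 0.88190 = 0.19977.
h = 0.19977² = 0.039908 m.

0.0399 m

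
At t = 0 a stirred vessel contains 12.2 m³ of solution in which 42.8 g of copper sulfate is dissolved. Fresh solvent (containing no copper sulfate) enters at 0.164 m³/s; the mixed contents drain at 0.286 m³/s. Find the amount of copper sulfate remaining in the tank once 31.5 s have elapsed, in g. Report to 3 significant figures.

17.6 g

Let m(t) be the amount of copper sulfate. Volume: V(t) = V₀ + (Q_in − Q_out) t = 12.2 − 0.12200 t; V(31.5) = 8.3570 m³.
No copper sulfate enters, so dm/dt = −Q_out · (m/V).
dm/m = −Q_out dt/(V₀ − 0.12200 t); integrating gives ln(m/m₀) = −(Q_out/(Q_in−Q_out)) ln(V/V₀).
m = m₀ (V₀/V)^(Q_out/(Q_in−Q_out)) = 42.8 × (12.2/8.3570)^(-2.3443) = 17.630 g.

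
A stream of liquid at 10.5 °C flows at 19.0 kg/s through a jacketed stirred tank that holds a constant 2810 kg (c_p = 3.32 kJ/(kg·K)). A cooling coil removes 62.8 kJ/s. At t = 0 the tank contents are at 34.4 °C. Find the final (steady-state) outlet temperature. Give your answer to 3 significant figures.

9.50 °C

Heat balance on the well-mixed liquid: M c_p dT/dt = ṁ c_p (T_in − T) − 62.8.
At steady state dT/dt = 0 ⇒ T_ss = T_in − Q̇/(ṁ c_p) = 10.5 − 62.8/(19.0·3.32) = 9.5044 °C.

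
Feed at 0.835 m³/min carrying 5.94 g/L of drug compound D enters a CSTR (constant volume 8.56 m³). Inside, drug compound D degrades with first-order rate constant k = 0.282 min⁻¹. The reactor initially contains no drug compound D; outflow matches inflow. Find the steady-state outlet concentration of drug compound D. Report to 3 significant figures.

V dC/dt = Q(C_in − C) − k V C.
Steady state (dC/dt = 0): C_ss = Q C_in/(Q + kV) = C_in/(1 + kV/Q).
C_ss = 0.835·5.94/(0.835 + 0.282·8.56) = 4.9599/3.2489 = 1.5266 g/L.

1.53 g/L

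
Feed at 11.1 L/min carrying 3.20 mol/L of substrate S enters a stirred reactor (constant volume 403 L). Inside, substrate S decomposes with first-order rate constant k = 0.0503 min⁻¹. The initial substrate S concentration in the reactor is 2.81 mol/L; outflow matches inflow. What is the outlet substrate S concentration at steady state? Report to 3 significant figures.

V dC/dt = Q(C_in − C) − k V C.
At steady state: 0 = Q C_in − (Q + kV) C_ss, so C_ss = Q C_in/(Q + kV).
C_ss = 11.1·3.20/(11.1 + 0.0503·403) = 35.520/31.371 = 1.1323 mol/L.

1.13 mol/L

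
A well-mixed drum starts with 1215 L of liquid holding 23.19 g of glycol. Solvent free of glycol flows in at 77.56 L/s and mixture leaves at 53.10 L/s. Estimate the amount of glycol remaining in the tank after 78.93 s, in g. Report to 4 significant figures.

Total volume: dV/dt = Q_in − Q_out = 24.4600 L/s, so V(t) = 1215 + 24.4600 t and V(78.93) = 3145.63 L.
Species balance (pure solvent in): dm/dt = −Q_out · m/V(t).
Separate: dm/m = −Q_out dt/V(t) ⇒ ln(m/m₀) = −(Q_out/(Q_in−Q_out)) ln(V/V₀).
m = m₀ (V₀/V)^(Q_out/(Q_in−Q_out)) = 23.19 × (1215/3145.63)^(2.17089) = 2.94061 g.

2.941 g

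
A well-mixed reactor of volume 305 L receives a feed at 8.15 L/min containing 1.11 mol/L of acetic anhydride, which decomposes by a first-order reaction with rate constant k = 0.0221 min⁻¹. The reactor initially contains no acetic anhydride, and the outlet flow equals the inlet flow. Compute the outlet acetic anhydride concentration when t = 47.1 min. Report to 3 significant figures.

0.547 mol/L

Species balance: V dC/dt = Q C_in − Q C − k V C.
dC/dt = (Q/V) C_in − (Q/V + k) C; effective rate a = Q/V + k = 0.026721 + 0.0221 = 0.048821 min⁻¹.
C_ss = Q C_in/(Q + kV) = 0.60754 mol/L; C(t) = C_ss + (C₀ − C_ss) e^(−a t).
C(47.1) = 0.60754 + (-0.60754)·e^(−0.048821·47.1) = 0.60754 + (-0.60754)·0.10031 = 0.54659 mol/L.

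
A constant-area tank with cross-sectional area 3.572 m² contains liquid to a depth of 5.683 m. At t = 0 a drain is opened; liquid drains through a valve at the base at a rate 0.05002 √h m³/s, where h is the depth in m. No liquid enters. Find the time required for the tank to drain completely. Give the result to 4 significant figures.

340.5 s

A dh/dt = −Q_out = −0.05002 √h.
This is separable: 2 d(√h)/dt = −0.05002/A, so √h = √h₀ − (0.05002/(2A)) t.
Tank is empty when √h = 0: t_empty = 2A√h₀/0.05002.
t_empty = 2·3.572·√5.683/0.05002 = 7.14400·2.38390/0.05002 = 340.476 s.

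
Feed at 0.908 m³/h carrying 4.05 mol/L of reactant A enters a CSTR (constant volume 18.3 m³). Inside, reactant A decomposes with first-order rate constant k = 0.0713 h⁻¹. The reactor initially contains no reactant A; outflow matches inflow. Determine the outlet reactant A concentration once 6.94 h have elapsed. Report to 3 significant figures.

0.944 mol/L

Accumulation = in − out − consumed: V dC/dt = Q C_in − Q C − k V C.
This is linear with rate a = Q/V + k = 0.12092 h⁻¹.
C_ss = Q C_in/(Q + kV) = 1.6619 mol/L; C(t) = C_ss + (C₀ − C_ss) e^(−a t).
C(6.94) = 1.6619 + (-1.6619)·e^(−0.12092·6.94) = 1.6619 + (-1.6619)·0.43207 = 0.94383 mol/L.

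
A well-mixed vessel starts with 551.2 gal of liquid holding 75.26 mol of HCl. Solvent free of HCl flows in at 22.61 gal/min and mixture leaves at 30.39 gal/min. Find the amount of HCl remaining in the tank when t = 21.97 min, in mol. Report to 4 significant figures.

17.65 mol

Total volume: dV/dt = Q_in − Q_out = -7.78000 gal/min, so V(t) = 551.2 − 7.78000 t and V(21.97) = 380.273 gal.
No HCl enters, so dm/dt = −Q_out · (m/V).
Separate: dm/m = −Q_out dt/V(t) ⇒ ln(m/m₀) = −(Q_out/(Q_in−Q_out)) ln(V/V₀).
m = m₀ (V₀/V)^(Q_out/(Q_in−Q_out)) = 75.26 × (551.2/380.273)^(-3.90617) = 17.6538 mol.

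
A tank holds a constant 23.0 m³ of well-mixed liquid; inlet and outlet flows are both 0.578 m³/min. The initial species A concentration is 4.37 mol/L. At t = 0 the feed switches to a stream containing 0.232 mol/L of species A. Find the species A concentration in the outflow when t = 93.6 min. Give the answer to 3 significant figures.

0.626 mol/L

Species balance on the tank: V dC/dt = Q(C_in − C).
So dC/dt = (C_in − C)/τ with τ = V/Q = 23.0/0.578 = 39.792 min.
Solution: C(t) = C_in + (C₀ − C_in) e^(−t/τ).
C(93.6) = 0.232 + (4.37 − 0.232)·e^(−93.6/39.792) = 0.232 + (4.1380)·0.095159 = 0.62577 mol/L.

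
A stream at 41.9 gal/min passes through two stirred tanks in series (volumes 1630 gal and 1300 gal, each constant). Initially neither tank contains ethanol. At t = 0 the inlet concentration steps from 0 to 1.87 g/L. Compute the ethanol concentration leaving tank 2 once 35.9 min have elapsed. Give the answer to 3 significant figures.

Each tank obeys Vᵢ dCᵢ/dt = Q(Cᵢ₋₁ − Cᵢ), so τᵢ = Vᵢ/Q.
τ₁ = 1630/41.9 = 38.902 min; τ₂ = 1300/41.9 = 31.026 min.
Tank 1: C₁ = C_in(1 − e^(−t/τ₁)). Tank 2 (τ₁ ≠ τ₂): C₂ = C_in[1 − (τ₁ e^(−t/τ₁) − τ₂ e^(−t/τ₂))/(τ₁ − τ₂)].
At t = 35.9: e^(−t/τ₁) = 0.39739, e^(−t/τ₂) = 0.31440.
C₂ = 1.87·[1 − (38.902·0.39739 − 31.026·0.31440)/(7.8759)] = 1.87·0.27567 = 0.51550 g/L.

0.515 g/L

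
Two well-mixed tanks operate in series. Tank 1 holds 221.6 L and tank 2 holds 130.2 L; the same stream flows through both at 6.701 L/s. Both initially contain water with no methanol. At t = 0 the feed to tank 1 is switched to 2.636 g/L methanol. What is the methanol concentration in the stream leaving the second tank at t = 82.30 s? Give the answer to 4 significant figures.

2.160 g/L

Species balance on tank i: dCᵢ/dt = (Cᵢ₋₁ − Cᵢ)/τᵢ with τᵢ = Vᵢ/Q.
τ₁ = 221.6/6.701 = 33.0697 s; τ₂ = 130.2/6.701 = 19.4299 s.
Tank 1: C₁ = C_in(1 − e^(−t/τ₁)). Tank 2 (τ₁ ≠ τ₂): C₂ = C_in[1 − (τ₁ e^(−t/τ₁) − τ₂ e^(−t/τ₂))/(τ₁ − τ₂)].
At t = 82.30: e^(−t/τ₁) = 0.0830192, e^(−t/τ₂) = 0.0144692.
C₂ = 2.636·[1 − (33.0697·0.0830192 − 19.4299·0.0144692)/(13.6398)] = 2.636·0.819331 = 2.15976 g/L.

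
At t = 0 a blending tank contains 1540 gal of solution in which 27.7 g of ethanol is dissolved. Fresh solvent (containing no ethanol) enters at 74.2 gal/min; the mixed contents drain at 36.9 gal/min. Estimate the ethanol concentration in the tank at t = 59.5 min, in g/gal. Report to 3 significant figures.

0.00305 g/gal

Let m(t) be the amount of ethanol. Volume: V(t) = V₀ + (Q_in − Q_out) t = 1540 + 37.300 t; V(59.5) = 3759.4 gal.
Solute balance: dm/dt = 0 − Q_out C = −Q_out m/V(t).
Separate: dm/m = −Q_out dt/V(t) ⇒ ln(m/m₀) = −(Q_out/(Q_in−Q_out)) ln(V/V₀).
m = m₀ (V₀/V)^(Q_out/(Q_in−Q_out)) = 27.7 × (1540/3759.4)^(0.98928) = 11.456 g.
C = m/V = 11.456/3759.4 = 0.0030474 g/gal.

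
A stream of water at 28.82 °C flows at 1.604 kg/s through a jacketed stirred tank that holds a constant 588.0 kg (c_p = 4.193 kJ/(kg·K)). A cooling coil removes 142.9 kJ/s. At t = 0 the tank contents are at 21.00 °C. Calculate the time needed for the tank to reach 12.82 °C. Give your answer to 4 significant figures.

344.4 s

First-law balance (no shaft work): M c_p dT/dt = ṁ c_p (T_in − T) − 142.9.
τ = M/ṁ = 366.584 s; T_ss = T_in − Q̇/(ṁ c_p) = 7.57274 °C.
T(t) = T_ss + (T₀ − T_ss) e^(−t/τ). Set T = 12.82:
e^(−t/τ) = (12.82 − 7.57274)/(21.00 − 7.57274) = 0.390792
t = −366.584 · ln(0.390792) = 344.435 s.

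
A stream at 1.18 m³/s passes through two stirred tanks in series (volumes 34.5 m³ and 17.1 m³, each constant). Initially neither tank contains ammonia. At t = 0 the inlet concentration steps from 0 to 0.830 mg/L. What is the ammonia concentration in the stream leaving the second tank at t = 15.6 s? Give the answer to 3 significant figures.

0.143 mg/L

Time constants: τᵢ = Vᵢ/Q for each well-mixed tank.
τ₁ = 34.5/1.18 = 29.237 s; τ₂ = 17.1/1.18 = 14.492 s.
Tank 1: C₁ = C_in(1 − e^(−t/τ₁)). Tank 2 (τ₁ ≠ τ₂): C₂ = C_in[1 − (τ₁ e^(−t/τ₁) − τ₂ e^(−t/τ₂))/(τ₁ − τ₂)].
At t = 15.6: e^(−t/τ₁) = 0.58651, e^(−t/τ₂) = 0.34079.
C₂ = 0.830·[1 − (29.237·0.58651 − 14.492·0.34079)/(14.746)] = 0.830·0.17201 = 0.14276 mg/L.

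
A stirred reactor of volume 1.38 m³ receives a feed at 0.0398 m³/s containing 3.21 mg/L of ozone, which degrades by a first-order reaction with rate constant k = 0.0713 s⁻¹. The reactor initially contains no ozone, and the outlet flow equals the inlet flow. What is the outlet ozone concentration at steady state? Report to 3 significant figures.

0.924 mg/L

Species balance: V dC/dt = Q C_in − Q C − k V C.
At steady state: 0 = Q C_in − (Q + kV) C_ss, so C_ss = Q C_in/(Q + kV).
C_ss = 0.0398·3.21/(0.0398 + 0.0713·1.38) = 0.12776/0.13819 = 0.92448 mg/L.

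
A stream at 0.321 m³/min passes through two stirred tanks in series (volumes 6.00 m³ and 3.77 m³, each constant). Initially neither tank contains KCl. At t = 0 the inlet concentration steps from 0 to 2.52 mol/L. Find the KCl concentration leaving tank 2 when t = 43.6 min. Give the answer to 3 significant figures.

1.97 mol/L

Time constants: τᵢ = Vᵢ/Q for each well-mixed tank.
τ₁ = 6.00/0.321 = 18.692 min; τ₂ = 3.77/0.321 = 11.745 min.
Solving the cascade with C₁(0)=C₂(0)=0 gives C₂(t) = C_in[1 − (τ₁ e^(−t/τ₁) − τ₂ e^(−t/τ₂))/(τ₁ − τ₂)].
At t = 43.6: e^(−t/τ₁) = 0.097043, e^(−t/τ₂) = 0.024420.
C₂ = 2.52·[1 − (18.692·0.097043 − 11.745·0.024420)/(6.9470)] = 2.52·0.78018 = 1.9661 mol/L.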